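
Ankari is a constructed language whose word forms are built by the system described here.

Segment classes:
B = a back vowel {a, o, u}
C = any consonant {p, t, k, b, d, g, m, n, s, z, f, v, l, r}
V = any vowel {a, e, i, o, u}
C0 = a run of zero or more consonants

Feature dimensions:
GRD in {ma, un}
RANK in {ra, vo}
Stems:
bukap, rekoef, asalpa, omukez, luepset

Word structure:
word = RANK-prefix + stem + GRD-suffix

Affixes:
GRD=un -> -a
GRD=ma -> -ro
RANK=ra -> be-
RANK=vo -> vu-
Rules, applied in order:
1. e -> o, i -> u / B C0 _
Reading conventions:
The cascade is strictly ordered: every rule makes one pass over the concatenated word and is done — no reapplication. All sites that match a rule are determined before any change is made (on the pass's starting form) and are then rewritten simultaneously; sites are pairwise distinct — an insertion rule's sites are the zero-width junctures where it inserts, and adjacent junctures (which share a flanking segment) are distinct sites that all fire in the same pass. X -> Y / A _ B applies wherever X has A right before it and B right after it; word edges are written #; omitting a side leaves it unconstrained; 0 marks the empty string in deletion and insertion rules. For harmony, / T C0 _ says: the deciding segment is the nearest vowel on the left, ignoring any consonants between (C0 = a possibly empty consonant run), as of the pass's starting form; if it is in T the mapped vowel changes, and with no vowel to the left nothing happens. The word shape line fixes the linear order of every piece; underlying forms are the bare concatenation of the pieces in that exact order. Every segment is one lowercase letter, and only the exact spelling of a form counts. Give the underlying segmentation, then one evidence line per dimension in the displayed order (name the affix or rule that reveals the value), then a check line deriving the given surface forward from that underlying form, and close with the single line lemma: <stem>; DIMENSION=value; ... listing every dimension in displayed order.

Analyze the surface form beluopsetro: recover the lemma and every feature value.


underlying: be-luepset-ro
GRD=ma - signalled by the affix -ro
RANK=ra - signalled by the affix be-
check: beluepsetro -> beluopsetro
lemma: luepset; GRD=ma; RANK=ra


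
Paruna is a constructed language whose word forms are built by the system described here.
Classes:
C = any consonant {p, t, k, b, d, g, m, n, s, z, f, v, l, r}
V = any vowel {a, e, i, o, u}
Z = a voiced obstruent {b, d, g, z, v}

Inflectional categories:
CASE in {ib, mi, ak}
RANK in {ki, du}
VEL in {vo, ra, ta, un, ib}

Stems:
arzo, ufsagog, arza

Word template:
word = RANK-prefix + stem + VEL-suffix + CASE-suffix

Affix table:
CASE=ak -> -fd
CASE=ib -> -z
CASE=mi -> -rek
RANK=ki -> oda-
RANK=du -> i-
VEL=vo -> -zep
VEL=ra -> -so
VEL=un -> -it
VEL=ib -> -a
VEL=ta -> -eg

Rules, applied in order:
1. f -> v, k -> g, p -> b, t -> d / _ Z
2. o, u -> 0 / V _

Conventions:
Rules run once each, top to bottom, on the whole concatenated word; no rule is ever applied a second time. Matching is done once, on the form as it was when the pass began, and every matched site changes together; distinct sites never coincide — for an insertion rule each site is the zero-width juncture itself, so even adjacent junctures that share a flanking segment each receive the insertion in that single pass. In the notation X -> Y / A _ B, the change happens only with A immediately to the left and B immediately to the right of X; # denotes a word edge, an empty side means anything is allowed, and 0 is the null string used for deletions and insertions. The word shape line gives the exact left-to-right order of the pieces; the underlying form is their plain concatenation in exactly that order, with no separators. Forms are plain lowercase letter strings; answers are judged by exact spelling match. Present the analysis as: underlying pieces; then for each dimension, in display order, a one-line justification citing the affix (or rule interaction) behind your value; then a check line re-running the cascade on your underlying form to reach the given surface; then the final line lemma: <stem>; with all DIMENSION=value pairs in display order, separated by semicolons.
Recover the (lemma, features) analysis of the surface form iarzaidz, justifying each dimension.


underlying: i-arza-it-z
CASE=ib - signalled by the affix -z
RANK=du - signalled by the affix i-
VEL=un - signalled by the affix -it
check: iarzaitz -> iarzaidz -> iarzaidz
lemma: arza; CASE=ib; RANK=du; VEL=un


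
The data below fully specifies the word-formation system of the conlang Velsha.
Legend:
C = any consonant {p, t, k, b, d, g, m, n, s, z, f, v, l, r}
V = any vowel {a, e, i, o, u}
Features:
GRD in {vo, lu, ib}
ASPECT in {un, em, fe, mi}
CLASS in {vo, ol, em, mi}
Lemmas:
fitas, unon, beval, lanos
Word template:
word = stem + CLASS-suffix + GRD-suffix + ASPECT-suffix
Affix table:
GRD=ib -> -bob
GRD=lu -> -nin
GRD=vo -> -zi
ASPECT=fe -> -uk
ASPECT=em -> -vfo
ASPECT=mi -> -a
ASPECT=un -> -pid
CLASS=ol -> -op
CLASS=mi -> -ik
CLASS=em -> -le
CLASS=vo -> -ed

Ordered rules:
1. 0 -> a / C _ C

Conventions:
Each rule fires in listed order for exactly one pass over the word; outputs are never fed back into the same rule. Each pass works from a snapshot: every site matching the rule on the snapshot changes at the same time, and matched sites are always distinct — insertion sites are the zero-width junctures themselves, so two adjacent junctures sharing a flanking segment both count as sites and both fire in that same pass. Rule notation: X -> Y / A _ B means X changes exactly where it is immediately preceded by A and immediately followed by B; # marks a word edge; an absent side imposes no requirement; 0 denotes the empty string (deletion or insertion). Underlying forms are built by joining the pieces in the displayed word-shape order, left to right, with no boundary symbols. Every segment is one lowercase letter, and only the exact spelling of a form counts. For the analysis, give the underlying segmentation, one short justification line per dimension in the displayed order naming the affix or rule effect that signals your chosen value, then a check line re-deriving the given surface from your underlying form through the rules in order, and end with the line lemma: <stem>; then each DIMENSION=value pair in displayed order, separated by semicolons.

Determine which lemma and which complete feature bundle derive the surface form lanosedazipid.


underlying: lanos-ed-zi-pid
GRD=vo - signalled by the affix -zi
ASPECT=un - signalled by the affix -pid
CLASS=vo - signalled by the affix -ed
check: lanosedzipid -> lanosedazipid
lemma: lanos; GRD=vo; ASPECT=un; CLASS=vo


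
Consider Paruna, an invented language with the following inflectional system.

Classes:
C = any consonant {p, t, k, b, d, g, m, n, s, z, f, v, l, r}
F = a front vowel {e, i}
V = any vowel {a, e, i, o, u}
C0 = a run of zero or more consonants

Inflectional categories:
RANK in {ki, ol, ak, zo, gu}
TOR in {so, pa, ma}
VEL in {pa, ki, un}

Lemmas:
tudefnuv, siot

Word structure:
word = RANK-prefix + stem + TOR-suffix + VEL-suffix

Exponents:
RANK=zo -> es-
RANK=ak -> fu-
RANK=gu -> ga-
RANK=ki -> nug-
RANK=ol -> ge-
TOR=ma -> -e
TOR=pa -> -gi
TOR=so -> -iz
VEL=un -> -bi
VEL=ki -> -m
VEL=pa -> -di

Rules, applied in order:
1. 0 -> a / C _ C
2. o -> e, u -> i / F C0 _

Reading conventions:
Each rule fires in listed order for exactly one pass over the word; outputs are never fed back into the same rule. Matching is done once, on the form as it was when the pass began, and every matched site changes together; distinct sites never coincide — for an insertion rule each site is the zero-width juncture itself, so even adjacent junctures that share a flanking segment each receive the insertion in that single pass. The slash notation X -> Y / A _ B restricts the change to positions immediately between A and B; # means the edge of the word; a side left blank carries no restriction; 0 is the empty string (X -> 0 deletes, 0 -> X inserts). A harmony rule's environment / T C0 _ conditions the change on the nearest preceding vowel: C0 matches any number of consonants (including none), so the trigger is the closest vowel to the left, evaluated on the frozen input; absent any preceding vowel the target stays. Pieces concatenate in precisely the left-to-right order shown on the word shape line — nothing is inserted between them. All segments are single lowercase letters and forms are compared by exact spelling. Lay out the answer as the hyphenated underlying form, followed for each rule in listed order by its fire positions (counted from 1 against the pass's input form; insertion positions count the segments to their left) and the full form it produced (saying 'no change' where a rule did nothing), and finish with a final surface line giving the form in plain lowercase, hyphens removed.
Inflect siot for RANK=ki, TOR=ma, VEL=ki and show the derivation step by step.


underlying: nug-siot-e-m
1. 0 -> a / C _ C: inserts after position(s) 3: nugasiotem
2. o -> e, u -> i / F C0 _: fires at position(s) 7: nugasietem
surface: nugasietem


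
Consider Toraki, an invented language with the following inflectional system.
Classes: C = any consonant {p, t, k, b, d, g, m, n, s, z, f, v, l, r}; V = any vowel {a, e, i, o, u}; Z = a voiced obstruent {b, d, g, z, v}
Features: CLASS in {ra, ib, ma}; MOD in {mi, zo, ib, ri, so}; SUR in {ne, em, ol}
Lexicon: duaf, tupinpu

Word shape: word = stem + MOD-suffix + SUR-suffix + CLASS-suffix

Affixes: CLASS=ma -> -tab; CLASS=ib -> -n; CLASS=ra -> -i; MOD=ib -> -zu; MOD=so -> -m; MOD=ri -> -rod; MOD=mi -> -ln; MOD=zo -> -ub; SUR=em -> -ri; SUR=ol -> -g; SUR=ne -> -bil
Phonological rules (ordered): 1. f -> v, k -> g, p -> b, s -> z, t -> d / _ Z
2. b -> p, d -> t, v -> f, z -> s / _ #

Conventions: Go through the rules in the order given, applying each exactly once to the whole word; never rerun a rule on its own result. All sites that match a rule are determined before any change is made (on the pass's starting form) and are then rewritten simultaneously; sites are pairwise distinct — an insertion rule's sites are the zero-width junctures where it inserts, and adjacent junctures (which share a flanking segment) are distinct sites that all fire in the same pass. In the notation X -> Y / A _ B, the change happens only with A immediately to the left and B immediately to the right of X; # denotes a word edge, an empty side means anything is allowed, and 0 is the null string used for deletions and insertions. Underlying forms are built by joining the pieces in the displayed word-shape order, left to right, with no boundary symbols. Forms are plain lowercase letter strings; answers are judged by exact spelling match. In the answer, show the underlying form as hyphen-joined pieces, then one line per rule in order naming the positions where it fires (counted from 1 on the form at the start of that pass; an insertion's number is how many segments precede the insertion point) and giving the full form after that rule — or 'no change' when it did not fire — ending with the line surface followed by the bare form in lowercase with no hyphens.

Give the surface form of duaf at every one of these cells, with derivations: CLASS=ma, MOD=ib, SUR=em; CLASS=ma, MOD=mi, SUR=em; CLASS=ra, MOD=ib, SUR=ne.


cell CLASS=ma, MOD=ib, SUR=em:
underlying: duaf-zu-ri-tab
1. f -> v, k -> g, p -> b, s -> z, t -> d / _ Z: fires at position(s) 4: duavzuritab
2. b -> p, d -> t, v -> f, z -> s / _ #: fires at position(s) 11: duavzuritap
surface: duavzuritap

cell CLASS=ma, MOD=mi, SUR=em:
underlying: duaf-ln-ri-tab
1. f -> v, k -> g, p -> b, s -> z, t -> d / _ Z: no change
2. b -> p, d -> t, v -> f, z -> s / _ #: fires at position(s) 11: duaflnritap
surface: duaflnritap

cell CLASS=ra, MOD=ib, SUR=ne:
underlying: duaf-zu-bil-i
1. f -> v, k -> g, p -> b, s -> z, t -> d / _ Z: fires at position(s) 4: duavzubili
2. b -> p, d -> t, v -> f, z -> s / _ #: no change
surface: duavzubili


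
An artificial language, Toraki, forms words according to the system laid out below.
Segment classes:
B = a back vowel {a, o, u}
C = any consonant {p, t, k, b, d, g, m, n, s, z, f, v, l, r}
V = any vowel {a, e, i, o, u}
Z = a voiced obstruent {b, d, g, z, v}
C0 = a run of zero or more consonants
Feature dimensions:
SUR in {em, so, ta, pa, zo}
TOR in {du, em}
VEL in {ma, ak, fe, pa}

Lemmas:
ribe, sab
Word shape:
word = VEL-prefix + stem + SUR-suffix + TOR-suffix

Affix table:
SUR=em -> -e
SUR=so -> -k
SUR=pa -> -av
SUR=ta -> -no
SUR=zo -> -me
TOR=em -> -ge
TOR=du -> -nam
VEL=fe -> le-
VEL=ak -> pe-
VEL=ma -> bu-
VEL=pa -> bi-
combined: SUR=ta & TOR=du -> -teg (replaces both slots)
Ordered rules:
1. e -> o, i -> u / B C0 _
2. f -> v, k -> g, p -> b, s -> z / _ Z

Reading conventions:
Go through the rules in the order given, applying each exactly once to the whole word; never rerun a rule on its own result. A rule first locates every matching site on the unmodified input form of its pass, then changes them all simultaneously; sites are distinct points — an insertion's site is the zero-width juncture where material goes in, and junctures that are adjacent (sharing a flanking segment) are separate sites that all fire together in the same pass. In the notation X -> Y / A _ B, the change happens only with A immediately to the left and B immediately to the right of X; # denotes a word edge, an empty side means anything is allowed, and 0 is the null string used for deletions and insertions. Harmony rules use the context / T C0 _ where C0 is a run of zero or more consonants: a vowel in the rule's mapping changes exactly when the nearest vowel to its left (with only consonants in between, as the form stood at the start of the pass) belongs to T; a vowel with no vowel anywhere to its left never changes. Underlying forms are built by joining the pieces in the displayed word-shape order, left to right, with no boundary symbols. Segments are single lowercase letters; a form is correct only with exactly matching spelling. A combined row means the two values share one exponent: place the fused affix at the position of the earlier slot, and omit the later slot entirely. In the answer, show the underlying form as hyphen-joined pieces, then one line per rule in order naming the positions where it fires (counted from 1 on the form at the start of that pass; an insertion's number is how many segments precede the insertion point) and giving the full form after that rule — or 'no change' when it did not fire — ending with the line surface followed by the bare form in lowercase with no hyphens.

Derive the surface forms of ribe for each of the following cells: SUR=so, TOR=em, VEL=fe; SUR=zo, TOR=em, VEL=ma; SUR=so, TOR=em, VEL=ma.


cell SUR=so, TOR=em, VEL=fe:
underlying: le-ribe-k-ge
1. e -> o, i -> u / B C0 _: no change
2. f -> v, k -> g, p -> b, s -> z / _ Z: fires at position(s) 7: leribegge
surface: leribegge

cell SUR=zo, TOR=em, VEL=ma:
underlying: bu-ribe-me-ge
1. e -> o, i -> u / B C0 _: fires at position(s) 4: burubemege
2. f -> v, k -> g, p -> b, s -> z / _ Z: no change
surface: burubemege

cell SUR=so, TOR=em, VEL=ma:
underlying: bu-ribe-k-ge
1. e -> o, i -> u / B C0 _: fires at position(s) 4: burubekge
2. f -> v, k -> g, p -> b, s -> z / _ Z: fires at position(s) 7: burubegge
surface: burubegge


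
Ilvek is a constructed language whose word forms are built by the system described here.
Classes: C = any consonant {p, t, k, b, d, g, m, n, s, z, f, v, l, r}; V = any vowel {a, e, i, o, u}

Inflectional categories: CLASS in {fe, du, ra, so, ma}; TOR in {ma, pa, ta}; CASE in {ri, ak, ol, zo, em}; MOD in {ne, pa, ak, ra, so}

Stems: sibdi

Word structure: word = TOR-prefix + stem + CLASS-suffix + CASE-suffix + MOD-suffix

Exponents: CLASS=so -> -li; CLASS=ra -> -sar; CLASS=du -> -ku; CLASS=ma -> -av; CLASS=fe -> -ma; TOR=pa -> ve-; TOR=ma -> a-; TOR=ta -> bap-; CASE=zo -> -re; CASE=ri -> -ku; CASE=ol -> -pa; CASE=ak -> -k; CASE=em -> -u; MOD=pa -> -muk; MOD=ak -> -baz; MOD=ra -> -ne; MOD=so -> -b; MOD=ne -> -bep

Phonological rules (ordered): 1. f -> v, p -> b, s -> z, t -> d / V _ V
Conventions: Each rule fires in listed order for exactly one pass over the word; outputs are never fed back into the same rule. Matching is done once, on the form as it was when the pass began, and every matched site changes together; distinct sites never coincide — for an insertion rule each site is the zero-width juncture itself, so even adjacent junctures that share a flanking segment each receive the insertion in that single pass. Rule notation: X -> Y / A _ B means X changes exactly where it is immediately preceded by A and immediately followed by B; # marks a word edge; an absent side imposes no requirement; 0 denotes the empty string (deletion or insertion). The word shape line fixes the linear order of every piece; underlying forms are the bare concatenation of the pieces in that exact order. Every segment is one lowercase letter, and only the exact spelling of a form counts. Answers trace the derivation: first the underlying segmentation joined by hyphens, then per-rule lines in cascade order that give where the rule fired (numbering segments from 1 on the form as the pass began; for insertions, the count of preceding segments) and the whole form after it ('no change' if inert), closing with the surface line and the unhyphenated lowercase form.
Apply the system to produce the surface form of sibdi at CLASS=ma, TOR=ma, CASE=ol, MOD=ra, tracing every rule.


underlying: a-sibdi-av-pa-ne
1. f -> v, p -> b, s -> z, t -> d / V _ V: fires at position(s) 2: azibdiavpane
surface: azibdiavpane


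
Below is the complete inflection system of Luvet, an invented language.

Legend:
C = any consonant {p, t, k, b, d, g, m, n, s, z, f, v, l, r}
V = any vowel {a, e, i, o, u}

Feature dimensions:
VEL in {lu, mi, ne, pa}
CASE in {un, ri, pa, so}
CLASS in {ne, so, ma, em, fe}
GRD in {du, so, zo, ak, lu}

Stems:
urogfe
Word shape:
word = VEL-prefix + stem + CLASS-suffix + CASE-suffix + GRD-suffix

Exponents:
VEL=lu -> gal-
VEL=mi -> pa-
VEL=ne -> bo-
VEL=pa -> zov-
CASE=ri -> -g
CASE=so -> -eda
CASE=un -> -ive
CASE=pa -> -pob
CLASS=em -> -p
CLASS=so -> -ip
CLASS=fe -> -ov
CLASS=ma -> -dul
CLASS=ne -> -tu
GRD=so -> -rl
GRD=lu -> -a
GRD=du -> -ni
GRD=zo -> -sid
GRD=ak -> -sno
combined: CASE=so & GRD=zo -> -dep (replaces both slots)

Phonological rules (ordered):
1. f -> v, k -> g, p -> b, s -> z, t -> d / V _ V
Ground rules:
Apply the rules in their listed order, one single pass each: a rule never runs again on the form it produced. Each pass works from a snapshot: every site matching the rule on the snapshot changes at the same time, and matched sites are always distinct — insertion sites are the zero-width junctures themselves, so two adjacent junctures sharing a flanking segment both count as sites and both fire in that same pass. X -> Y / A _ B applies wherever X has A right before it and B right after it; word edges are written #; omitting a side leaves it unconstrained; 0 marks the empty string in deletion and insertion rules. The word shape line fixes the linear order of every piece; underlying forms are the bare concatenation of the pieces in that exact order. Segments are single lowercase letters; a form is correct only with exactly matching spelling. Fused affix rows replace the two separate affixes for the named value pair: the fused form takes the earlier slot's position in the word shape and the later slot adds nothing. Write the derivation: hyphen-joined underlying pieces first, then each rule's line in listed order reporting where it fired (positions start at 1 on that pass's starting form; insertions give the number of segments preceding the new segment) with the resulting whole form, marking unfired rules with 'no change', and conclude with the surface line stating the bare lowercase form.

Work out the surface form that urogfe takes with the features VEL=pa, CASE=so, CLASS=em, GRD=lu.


underlying: zov-urogfe-p-eda-a
1. f -> v, k -> g, p -> b, s -> z, t -> d / V _ V: fires at position(s) 10: zovurogfebedaa
surface: zovurogfebedaa


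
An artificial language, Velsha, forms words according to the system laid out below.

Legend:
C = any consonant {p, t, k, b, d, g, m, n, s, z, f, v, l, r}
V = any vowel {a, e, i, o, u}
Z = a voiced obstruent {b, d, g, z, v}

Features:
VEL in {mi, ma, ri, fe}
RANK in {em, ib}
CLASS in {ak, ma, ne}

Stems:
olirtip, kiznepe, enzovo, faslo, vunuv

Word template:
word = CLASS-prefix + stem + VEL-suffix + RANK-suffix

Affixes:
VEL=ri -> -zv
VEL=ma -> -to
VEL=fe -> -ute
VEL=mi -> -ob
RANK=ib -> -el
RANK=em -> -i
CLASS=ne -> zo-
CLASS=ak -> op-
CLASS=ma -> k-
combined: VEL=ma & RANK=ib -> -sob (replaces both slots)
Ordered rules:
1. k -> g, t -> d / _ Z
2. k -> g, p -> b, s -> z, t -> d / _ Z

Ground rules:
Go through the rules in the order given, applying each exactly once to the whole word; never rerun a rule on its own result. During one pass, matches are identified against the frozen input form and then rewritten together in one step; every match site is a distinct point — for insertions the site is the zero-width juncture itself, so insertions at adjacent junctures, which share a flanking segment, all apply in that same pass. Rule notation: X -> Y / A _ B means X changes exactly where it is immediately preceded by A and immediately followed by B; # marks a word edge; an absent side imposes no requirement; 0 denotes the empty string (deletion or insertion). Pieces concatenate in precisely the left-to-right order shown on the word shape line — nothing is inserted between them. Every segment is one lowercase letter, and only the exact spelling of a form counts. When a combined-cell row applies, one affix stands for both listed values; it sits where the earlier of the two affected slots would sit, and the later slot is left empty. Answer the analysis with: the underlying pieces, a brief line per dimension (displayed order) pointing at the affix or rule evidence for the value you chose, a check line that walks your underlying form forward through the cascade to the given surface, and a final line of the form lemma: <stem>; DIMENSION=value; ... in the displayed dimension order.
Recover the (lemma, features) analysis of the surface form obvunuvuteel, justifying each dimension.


underlying: op-vunuv-ute-el
VEL=fe - signalled by the affix -ute
RANK=ib - signalled by the affix -el
CLASS=ak - signalled by the affix op-
check: opvunuvuteel -> opvunuvuteel -> obvunuvuteel
lemma: vunuv; VEL=fe; RANK=ib; CLASS=ak


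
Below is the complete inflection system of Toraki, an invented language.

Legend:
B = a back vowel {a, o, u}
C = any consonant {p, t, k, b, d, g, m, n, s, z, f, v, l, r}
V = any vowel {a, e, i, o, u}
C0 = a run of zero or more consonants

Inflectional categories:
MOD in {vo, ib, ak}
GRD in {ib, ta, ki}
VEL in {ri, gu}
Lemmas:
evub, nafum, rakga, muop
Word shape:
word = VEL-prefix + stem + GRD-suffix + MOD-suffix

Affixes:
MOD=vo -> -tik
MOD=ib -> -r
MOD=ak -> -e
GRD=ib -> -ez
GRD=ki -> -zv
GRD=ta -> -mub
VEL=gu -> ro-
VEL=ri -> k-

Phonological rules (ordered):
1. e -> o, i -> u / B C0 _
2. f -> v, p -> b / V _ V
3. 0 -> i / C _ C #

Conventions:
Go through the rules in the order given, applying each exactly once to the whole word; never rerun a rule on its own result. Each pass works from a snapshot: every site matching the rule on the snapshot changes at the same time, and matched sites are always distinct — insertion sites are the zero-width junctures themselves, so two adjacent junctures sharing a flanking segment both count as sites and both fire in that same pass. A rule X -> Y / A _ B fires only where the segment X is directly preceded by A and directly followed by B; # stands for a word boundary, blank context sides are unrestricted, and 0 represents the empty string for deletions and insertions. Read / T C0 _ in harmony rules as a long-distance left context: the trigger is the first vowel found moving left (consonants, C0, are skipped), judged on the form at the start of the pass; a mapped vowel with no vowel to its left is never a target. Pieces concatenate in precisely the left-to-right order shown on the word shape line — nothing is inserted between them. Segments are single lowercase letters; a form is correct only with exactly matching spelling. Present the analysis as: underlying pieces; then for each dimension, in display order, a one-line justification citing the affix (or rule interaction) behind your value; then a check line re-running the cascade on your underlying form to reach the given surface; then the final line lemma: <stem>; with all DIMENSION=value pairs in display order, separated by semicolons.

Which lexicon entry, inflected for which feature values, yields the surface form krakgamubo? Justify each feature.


underlying: k-rakga-mub-e
MOD=ak - signalled by the affix -e
GRD=ta - signalled by the affix -mub
VEL=ri - signalled by the affix k-
check: krakgamube -> krakgamubo -> krakgamubo -> krakgamubo
lemma: rakga; MOD=ak; GRD=ta; VEL=ri


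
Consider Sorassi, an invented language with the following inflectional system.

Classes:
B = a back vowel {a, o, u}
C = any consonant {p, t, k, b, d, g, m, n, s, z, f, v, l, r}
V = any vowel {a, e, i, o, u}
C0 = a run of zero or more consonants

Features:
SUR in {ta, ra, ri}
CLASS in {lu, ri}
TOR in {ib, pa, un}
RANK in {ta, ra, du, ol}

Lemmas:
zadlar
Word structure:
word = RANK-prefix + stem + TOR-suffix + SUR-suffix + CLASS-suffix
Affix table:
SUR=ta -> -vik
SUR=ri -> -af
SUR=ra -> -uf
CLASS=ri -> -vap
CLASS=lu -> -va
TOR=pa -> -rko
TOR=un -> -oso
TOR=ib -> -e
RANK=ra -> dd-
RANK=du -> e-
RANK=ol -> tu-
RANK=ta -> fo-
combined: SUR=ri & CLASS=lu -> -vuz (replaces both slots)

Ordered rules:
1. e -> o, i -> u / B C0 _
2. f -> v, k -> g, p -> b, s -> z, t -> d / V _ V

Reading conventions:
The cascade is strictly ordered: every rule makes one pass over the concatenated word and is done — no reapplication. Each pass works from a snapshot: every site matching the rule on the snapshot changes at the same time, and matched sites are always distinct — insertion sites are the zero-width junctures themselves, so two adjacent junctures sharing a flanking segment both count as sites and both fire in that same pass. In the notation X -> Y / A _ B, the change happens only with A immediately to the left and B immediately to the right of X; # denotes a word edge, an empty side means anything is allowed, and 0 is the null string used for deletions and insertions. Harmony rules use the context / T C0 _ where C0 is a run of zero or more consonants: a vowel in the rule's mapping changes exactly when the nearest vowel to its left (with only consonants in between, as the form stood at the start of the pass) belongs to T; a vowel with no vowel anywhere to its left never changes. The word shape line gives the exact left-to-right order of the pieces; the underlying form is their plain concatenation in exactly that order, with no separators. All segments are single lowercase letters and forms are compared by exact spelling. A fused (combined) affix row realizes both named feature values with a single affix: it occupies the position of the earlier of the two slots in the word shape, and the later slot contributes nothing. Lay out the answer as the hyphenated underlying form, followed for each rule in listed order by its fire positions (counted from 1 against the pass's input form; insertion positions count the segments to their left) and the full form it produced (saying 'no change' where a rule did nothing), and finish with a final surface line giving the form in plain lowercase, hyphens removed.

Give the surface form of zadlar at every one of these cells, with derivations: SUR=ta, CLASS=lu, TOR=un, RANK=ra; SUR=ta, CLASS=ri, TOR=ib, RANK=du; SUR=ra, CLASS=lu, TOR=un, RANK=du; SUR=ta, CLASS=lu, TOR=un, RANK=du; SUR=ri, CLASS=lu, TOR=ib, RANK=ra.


cell SUR=ta, CLASS=lu, TOR=un, RANK=ra:
underlying: dd-zadlar-oso-vik-va
1. e -> o, i -> u / B C0 _: fires at position(s) 13: ddzadlarosovukva
2. f -> v, k -> g, p -> b, s -> z, t -> d / V _ V: fires at position(s) 10: ddzadlarozovukva
surface: ddzadlarozovukva

cell SUR=ta, CLASS=ri, TOR=ib, RANK=du:
underlying: e-zadlar-e-vik-vap
1. e -> o, i -> u / B C0 _: fires at position(s) 8: ezadlarovikvap
2. f -> v, k -> g, p -> b, s -> z, t -> d / V _ V: no change
surface: ezadlarovikvap

cell SUR=ra, CLASS=lu, TOR=un, RANK=du:
underlying: e-zadlar-oso-uf-va
1. e -> o, i -> u / B C0 _: no change
2. f -> v, k -> g, p -> b, s -> z, t -> d / V _ V: fires at position(s) 9: ezadlarozoufva
surface: ezadlarozoufva

cell SUR=ta, CLASS=lu, TOR=un, RANK=du:
underlying: e-zadlar-oso-vik-va
1. e -> o, i -> u / B C0 _: fires at position(s) 12: ezadlarosovukva
2. f -> v, k -> g, p -> b, s -> z, t -> d / V _ V: fires at position(s) 9: ezadlarozovukva
surface: ezadlarozovukva

cell SUR=ri, CLASS=lu, TOR=ib, RANK=ra:
underlying: dd-zadlar-e-vuz
1. e -> o, i -> u / B C0 _: fires at position(s) 9: ddzadlarovuz
2. f -> v, k -> g, p -> b, s -> z, t -> d / V _ V: no change
surface: ddzadlarovuz


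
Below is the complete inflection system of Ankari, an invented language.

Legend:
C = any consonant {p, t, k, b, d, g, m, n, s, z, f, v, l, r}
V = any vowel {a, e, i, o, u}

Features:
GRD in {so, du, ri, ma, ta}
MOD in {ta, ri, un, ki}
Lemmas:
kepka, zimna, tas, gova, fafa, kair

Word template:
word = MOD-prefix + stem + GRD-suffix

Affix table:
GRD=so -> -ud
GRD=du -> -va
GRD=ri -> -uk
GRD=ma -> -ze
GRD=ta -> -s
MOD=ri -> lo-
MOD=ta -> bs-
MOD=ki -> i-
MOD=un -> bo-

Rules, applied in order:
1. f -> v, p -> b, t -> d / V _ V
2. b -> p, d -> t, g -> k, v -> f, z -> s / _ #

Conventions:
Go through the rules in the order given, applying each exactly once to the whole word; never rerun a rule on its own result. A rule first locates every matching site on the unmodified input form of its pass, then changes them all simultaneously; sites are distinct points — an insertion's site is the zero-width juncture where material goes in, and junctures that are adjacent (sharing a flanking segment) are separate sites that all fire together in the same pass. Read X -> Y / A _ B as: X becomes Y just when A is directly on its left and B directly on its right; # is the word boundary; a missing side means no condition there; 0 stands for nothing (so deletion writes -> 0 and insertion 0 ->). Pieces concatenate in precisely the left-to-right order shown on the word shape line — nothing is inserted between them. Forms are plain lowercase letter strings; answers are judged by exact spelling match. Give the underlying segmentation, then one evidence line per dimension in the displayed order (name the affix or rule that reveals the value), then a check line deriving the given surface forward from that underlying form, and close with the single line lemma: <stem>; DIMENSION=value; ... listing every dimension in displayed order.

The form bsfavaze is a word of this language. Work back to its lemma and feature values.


underlying: bs-fafa-ze
GRD=ma - signalled by the affix -ze
MOD=ta - signalled by the affix bs-
check: bsfafaze -> bsfavaze -> bsfavaze
lemma: fafa; GRD=ma; MOD=ta


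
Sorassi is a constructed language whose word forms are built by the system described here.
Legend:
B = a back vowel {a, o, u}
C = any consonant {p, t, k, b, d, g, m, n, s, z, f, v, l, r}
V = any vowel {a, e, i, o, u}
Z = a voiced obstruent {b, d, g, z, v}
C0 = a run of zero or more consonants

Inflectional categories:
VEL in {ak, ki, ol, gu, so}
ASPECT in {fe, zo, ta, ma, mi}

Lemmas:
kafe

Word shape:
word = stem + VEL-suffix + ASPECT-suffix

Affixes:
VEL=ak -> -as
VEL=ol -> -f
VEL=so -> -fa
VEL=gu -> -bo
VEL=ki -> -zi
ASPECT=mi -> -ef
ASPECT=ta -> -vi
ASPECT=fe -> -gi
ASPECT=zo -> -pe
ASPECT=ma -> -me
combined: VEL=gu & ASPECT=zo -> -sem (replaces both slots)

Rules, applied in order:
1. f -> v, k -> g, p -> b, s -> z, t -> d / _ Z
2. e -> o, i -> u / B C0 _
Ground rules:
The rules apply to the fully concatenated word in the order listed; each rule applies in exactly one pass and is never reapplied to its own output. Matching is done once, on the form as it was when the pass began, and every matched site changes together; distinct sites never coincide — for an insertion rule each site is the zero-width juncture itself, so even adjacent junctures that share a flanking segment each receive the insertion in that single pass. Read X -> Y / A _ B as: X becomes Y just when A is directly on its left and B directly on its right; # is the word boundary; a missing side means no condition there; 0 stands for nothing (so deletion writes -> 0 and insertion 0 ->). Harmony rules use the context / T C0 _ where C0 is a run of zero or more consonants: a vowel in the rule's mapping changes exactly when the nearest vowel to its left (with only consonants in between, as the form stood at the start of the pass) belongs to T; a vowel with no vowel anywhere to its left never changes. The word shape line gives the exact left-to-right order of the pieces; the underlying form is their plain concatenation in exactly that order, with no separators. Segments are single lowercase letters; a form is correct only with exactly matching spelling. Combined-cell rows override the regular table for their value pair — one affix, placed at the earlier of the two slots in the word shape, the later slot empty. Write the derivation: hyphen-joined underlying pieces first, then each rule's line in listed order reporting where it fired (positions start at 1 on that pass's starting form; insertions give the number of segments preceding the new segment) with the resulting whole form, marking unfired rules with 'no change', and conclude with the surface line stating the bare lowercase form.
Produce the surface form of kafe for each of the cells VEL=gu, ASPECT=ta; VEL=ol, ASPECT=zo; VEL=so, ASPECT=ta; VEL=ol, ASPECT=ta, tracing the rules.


cell VEL=gu, ASPECT=ta:
underlying: kafe-bo-vi
1. f -> v, k -> g, p -> b, s -> z, t -> d / _ Z: no change
2. e -> o, i -> u / B C0 _: fires at position(s) 4, 8: kafobovu
surface: kafobovu

cell VEL=ol, ASPECT=zo:
underlying: kafe-f-pe
1. f -> v, k -> g, p -> b, s -> z, t -> d / _ Z: no change
2. e -> o, i -> u / B C0 _: fires at position(s) 4: kafofpe
surface: kafofpe

cell VEL=so, ASPECT=ta:
underlying: kafe-fa-vi
1. f -> v, k -> g, p -> b, s -> z, t -> d / _ Z: no change
2. e -> o, i -> u / B C0 _: fires at position(s) 4, 8: kafofavu
surface: kafofavu

cell VEL=ol, ASPECT=ta:
underlying: kafe-f-vi
1. f -> v, k -> g, p -> b, s -> z, t -> d / _ Z: fires at position(s) 5: kafevvi
2. e -> o, i -> u / B C0 _: fires at position(s) 4: kafovvi
surface: kafovvi


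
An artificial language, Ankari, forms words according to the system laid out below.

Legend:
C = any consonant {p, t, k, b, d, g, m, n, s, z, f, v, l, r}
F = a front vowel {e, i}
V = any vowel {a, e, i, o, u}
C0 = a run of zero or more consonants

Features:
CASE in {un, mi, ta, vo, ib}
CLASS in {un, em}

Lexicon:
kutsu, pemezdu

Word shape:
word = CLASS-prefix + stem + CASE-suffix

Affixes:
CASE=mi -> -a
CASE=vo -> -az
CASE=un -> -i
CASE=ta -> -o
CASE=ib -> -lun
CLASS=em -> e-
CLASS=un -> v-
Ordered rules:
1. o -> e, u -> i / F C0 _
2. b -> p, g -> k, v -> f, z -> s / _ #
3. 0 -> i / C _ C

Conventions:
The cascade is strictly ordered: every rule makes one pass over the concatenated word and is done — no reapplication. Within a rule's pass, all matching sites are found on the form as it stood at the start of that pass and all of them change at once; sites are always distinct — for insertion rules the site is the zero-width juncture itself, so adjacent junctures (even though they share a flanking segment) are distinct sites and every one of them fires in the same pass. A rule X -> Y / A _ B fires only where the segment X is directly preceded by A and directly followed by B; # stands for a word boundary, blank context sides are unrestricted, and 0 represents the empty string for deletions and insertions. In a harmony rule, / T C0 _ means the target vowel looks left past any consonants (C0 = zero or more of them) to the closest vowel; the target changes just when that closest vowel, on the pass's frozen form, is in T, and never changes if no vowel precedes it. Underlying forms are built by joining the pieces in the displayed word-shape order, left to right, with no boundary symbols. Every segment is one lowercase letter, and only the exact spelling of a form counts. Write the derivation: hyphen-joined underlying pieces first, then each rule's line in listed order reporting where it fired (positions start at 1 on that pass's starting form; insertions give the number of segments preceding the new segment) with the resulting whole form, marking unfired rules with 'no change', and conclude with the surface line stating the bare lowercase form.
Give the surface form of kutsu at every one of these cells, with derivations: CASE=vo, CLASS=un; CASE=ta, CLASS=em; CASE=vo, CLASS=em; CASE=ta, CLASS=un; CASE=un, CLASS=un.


cell CASE=vo, CLASS=un:
underlying: v-kutsu-az
1. o -> e, u -> i / F C0 _: no change
2. b -> p, g -> k, v -> f, z -> s / _ #: fires at position(s) 8: vkutsuas
3. 0 -> i / C _ C: inserts after position(s) 1, 4: vikutisuas
surface: vikutisuas

cell CASE=ta, CLASS=em:
underlying: e-kutsu-o
1. o -> e, u -> i / F C0 _: fires at position(s) 3: ekitsuo
2. b -> p, g -> k, v -> f, z -> s / _ #: no change
3. 0 -> i / C _ C: inserts after position(s) 4: ekitisuo
surface: ekitisuo

cell CASE=vo, CLASS=em:
underlying: e-kutsu-az
1. o -> e, u -> i / F C0 _: fires at position(s) 3: ekitsuaz
2. b -> p, g -> k, v -> f, z -> s / _ #: fires at position(s) 8: ekitsuas
3. 0 -> i / C _ C: inserts after position(s) 4: ekitisuas
surface: ekitisuas

cell CASE=ta, CLASS=un:
underlying: v-kutsu-o
1. o -> e, u -> i / F C0 _: no change
2. b -> p, g -> k, v -> f, z -> s / _ #: no change
3. 0 -> i / C _ C: inserts after position(s) 1, 4: vikutisuo
surface: vikutisuo

cell CASE=un, CLASS=un:
underlying: v-kutsu-i
1. o -> e, u -> i / F C0 _: no change
2. b -> p, g -> k, v -> f, z -> s / _ #: no change
3. 0 -> i / C _ C: inserts after position(s) 1, 4: vikutisui
surface: vikutisui


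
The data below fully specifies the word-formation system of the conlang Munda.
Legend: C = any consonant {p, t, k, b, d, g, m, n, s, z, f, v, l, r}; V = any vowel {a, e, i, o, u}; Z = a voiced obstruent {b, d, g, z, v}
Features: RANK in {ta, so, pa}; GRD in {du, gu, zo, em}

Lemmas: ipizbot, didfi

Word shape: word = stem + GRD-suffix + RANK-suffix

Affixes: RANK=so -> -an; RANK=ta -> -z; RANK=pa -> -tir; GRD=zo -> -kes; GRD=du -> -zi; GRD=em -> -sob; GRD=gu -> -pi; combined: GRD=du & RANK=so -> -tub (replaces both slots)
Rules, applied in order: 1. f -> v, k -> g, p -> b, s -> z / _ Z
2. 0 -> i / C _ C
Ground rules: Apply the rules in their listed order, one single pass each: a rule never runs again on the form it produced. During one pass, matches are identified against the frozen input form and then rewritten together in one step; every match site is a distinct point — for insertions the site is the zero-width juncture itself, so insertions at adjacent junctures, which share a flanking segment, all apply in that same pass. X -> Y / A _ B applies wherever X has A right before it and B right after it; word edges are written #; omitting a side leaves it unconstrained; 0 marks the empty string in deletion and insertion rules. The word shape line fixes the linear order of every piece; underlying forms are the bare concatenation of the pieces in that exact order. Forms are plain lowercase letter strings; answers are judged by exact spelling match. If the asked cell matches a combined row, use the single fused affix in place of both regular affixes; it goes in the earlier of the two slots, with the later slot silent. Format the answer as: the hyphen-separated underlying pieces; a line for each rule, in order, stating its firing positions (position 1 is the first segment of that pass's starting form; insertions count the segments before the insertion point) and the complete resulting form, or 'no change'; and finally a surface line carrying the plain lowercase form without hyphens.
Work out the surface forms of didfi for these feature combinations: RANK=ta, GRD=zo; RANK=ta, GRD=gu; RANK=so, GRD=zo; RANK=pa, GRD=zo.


cell RANK=ta, GRD=zo:
underlying: didfi-kes-z
1. f -> v, k -> g, p -> b, s -> z / _ Z: fires at position(s) 8: didfikezz
2. 0 -> i / C _ C: inserts after position(s) 3, 8: didifikeziz
surface: didifikeziz

cell RANK=ta, GRD=gu:
underlying: didfi-pi-z
1. f -> v, k -> g, p -> b, s -> z / _ Z: no change
2. 0 -> i / C _ C: inserts after position(s) 3: didifipiz
surface: didifipiz

cell RANK=so, GRD=zo:
underlying: didfi-kes-an
1. f -> v, k -> g, p -> b, s -> z / _ Z: no change
2. 0 -> i / C _ C: inserts after position(s) 3: didifikesan
surface: didifikesan

cell RANK=pa, GRD=zo:
underlying: didfi-kes-tir
1. f -> v, k -> g, p -> b, s -> z / _ Z: no change
2. 0 -> i / C _ C: inserts after position(s) 3, 8: didifikesitir
surface: didifikesitir
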